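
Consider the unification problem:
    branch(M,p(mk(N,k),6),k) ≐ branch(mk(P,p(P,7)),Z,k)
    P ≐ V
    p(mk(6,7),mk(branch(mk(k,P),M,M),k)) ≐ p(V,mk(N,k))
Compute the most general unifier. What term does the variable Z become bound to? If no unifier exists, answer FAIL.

Decompose branch/3: M ≐ mk(P,p(P,7)),  p(mk(N,k),6) ≐ Z,  k ≐ k.
Bind M := mk(P,p(P,7)); substituting into the one remaining equation that mentions M gives: p(mk(6,7),mk(branch(mk(k,P),mk(P,p(P,7)),mk(P,p(P,7))),k)) ≐ p(V,mk(N,k)).
Bind Z := p(mk(N,k),6); no other remaining equation mentions Z.
Delete trivial equation k ≐ k.
Bind P := V; substituting into the remaining equation gives: p(mk(6,7),mk(branch(mk(k,V),mk(V,p(V,7)),mk(V,p(V,7))),k)) ≐ p(V,mk(N,k)). Substituting into the earlier binding gives M := mk(V,p(V,7)).
Decompose p/2: mk(6,7) ≐ V,  mk(branch(mk(k,V),mk(V,p(V,7)),mk(V,p(V,7))),k) ≐ mk(N,k).
Bind V := mk(6,7); substituting into the remaining equation gives: mk(branch(mk(k,mk(6,7)),mk(mk(6,7),p(mk(6,7),7)),mk(mk(6,7),p(mk(6,7),7))),k) ≐ mk(N,k). Substituting into the earlier bindings gives M := mk(mk(6,7),p(mk(6,7),7)), P := mk(6,7).
Decompose mk/2: branch(mk(k,mk(6,7)),mk(mk(6,7),p(mk(6,7),7)),mk(mk(6,7),p(mk(6,7),7))) ≐ N,  k ≐ k.
Bind N := branch(mk(k,mk(6,7)),mk(mk(6,7),p(mk(6,7),7)),mk(mk(6,7),p(mk(6,7),7))); no other remaining equation mentions N. Substituting into the earlier binding gives Z := p(mk(branch(mk(k,mk(6,7)),mk(mk(6,7),p(mk(6,7),7)),mk(mk(6,7),p(mk(6,7),7))),k),6).
Delete trivial equation k ≐ k.
MGU = { M ↦ mk(mk(6,7),p(mk(6,7),7)), Z ↦ p(mk(branch(mk(k,mk(6,7)),mk(mk(6,7),p(mk(6,7),7)),mk(mk(6,7),p(mk(6,7),7))),k),6), P ↦ mk(6,7), V ↦ mk(6,7), N ↦ branch(mk(k,mk(6,7)),mk(mk(6,7),p(mk(6,7),7)),mk(mk(6,7),p(mk(6,7),7))) }, so Z ↦ p(mk(branch(mk(k,mk(6,7)),mk(mk(6,7),p(mk(6,7),7)),mk(mk(6,7),p(mk(6,7),7))),k),6).

p(mk(branch(mk(k,mk(6,7)),mk(mk(6,7),p(mk(6,7),7)),mk(mk(6,7),p(mk(6,7),7))),k),6)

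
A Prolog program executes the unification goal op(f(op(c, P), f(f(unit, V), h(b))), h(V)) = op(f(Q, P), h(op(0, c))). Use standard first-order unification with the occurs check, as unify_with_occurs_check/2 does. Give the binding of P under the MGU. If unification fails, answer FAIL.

f(f(unit, op(0, c)), h(b))

Decompose op/2: f(op(c, P), f(f(unit, V), h(b))) = f(Q, P),  h(V) = h(op(0, c)).
Decompose f/2: op(c, P) = Q,  f(f(unit, V), h(b)) = P.
Bind Q := op(c, P); no other remaining equation mentions Q.
Bind P := f(f(unit, V), h(b)); no other remaining equation mentions P. Substituting into the earlier binding gives Q := op(c, f(f(unit, V), h(b))).
Decompose h/1: V = op(0, c).
Bind V := op(0, c). Substituting into the earlier bindings gives Q := op(c, f(f(unit, op(0, c)), h(b))), P := f(f(unit, op(0, c)), h(b)).
MGU = { Q ↦ op(c, f(f(unit, op(0, c)), h(b))), P ↦ f(f(unit, op(0, c)), h(b)), V ↦ op(0, c) }, so P ↦ f(f(unit, op(0, c)), h(b)).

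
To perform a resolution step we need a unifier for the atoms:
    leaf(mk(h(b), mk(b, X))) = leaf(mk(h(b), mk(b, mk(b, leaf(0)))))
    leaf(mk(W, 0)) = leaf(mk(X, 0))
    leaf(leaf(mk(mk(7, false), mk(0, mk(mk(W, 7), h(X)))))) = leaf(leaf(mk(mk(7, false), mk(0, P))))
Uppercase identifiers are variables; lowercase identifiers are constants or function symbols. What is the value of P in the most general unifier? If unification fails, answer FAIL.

Decompose leaf/1: mk(h(b), mk(b, X)) = mk(h(b), mk(b, mk(b, leaf(0)))).
Decompose mk/2: h(b) = h(b),  mk(b, X) = mk(b, mk(b, leaf(0))).
Delete trivial equation h(b) = h(b).
Decompose mk/2: b = b,  X = mk(b, leaf(0)).
Delete trivial equation b = b.
Bind X := mk(b, leaf(0)); substituting into the remaining equations gives: leaf(mk(W, 0)) = leaf(mk(mk(b, leaf(0)), 0)),  leaf(leaf(mk(mk(7, false), mk(0, mk(mk(W, 7), h(mk(b, leaf(0)))))))) = leaf(leaf(mk(mk(7, false), mk(0, P)))).
Decompose leaf/1: mk(W, 0) = mk(mk(b, leaf(0)), 0).
Decompose mk/2: W = mk(b, leaf(0)),  0 = 0.
Bind W := mk(b, leaf(0)); substituting into the one remaining equation that mentions W gives: leaf(leaf(mk(mk(7, false), mk(0, mk(mk(mk(b, leaf(0)), 7), h(mk(b, leaf(0)))))))) = leaf(leaf(mk(mk(7, false), mk(0, P)))).
Delete trivial equation 0 = 0.
Decompose leaf/1: leaf(mk(mk(7, false), mk(0, mk(mk(mk(b, leaf(0)), 7), h(mk(b, leaf(0))))))) = leaf(mk(mk(7, false), mk(0, P))).
Decompose leaf/1: mk(mk(7, false), mk(0, mk(mk(mk(b, leaf(0)), 7), h(mk(b, leaf(0)))))) = mk(mk(7, false), mk(0, P)).
Decompose mk/2: mk(7, false) = mk(7, false),  mk(0, mk(mk(mk(b, leaf(0)), 7), h(mk(b, leaf(0))))) = mk(0, P).
Delete trivial equation mk(7, false) = mk(7, false).
Decompose mk/2: 0 = 0,  mk(mk(mk(b, leaf(0)), 7), h(mk(b, leaf(0)))) = P.
Delete trivial equation 0 = 0.
Bind P := mk(mk(mk(b, leaf(0)), 7), h(mk(b, leaf(0)))).
MGU = { X := mk(b, leaf(0)), W := mk(b, leaf(0)), P := mk(mk(mk(b, leaf(0)), 7), h(mk(b, leaf(0)))) }, so P := mk(mk(mk(b, leaf(0)), 7), h(mk(b, leaf(0)))).

mk(mk(mk(b, leaf(0)), 7), h(mk(b, leaf(0))))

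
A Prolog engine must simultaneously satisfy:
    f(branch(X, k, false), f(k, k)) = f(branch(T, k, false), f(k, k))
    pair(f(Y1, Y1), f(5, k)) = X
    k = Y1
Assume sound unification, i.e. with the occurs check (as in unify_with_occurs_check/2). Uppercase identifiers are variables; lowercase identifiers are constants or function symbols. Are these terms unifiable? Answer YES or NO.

Decompose f/2: branch(X, k, false) = branch(T, k, false),  f(k, k) = f(k, k).
Decompose branch/3: X = T,  k = k,  false = false.
Bind X := T; substituting into the one remaining equation that mentions X gives: pair(f(Y1, Y1), f(5, k)) = T.
Delete trivial equation k = k.
Delete trivial equation false = false.
Delete trivial equation f(k, k) = f(k, k).
Bind T := pair(f(Y1, Y1), f(5, k)); no other remaining equation mentions T. Substituting into the earlier binding gives X := pair(f(Y1, Y1), f(5, k)).
Bind Y1 := k. Substituting into the earlier bindings gives X := pair(f(k, k), f(5, k)), T := pair(f(k, k), f(5, k)).
No equations remain and no clash or occurs-check failure arose, so a unifier exists.

YES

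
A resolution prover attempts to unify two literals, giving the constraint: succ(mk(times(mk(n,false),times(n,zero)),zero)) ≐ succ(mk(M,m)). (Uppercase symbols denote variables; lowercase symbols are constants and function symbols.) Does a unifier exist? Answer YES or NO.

NO

Decompose succ/1: mk(times(mk(n,false),times(n,zero)),zero) ≐ mk(M,m).
Decompose mk/2: times(mk(n,false),times(n,zero)) ≐ M,  zero ≐ m.
Bind M := times(mk(n,false),times(n,zero)); no other remaining equation mentions M.
Clash: constants zero and m differ; no unifier exists.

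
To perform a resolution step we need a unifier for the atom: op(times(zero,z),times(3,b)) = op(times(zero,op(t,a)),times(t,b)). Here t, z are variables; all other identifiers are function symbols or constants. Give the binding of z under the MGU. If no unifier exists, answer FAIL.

op(3,a)

Decompose op/2: times(zero,z) = times(zero,op(t,a)),  times(3,b) = times(t,b).
Decompose times/2: zero = zero,  z = op(t,a).
Delete trivial equation zero = zero.
Bind z := op(t,a); no other remaining equation mentions z.
Decompose times/2: 3 = t,  b = b.
Bind t := 3; no other remaining equation mentions t. Substituting into the earlier binding gives z := op(3,a).
Delete trivial equation b = b.
MGU = { z ↦ op(3,a), t ↦ 3 }, so z ↦ op(3,a).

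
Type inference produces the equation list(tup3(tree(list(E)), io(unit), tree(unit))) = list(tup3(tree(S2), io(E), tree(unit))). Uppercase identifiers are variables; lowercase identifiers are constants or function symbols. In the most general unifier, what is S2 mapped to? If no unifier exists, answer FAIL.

list(unit)

Decompose list/1: tup3(tree(list(E)), io(unit), tree(unit)) = tup3(tree(S2), io(E), tree(unit)).
Decompose tup3/3: tree(list(E)) = tree(S2),  io(unit) = io(E),  tree(unit) = tree(unit).
Decompose tree/1: list(E) = S2.
Bind S2 := list(E); no other remaining equation mentions S2.
Decompose io/1: unit = E.
Bind E := unit; no other remaining equation mentions E. Substituting into the earlier binding gives S2 := list(unit).
Delete trivial equation tree(unit) = tree(unit).
MGU = { S2 -> list(unit), E -> unit }, so S2 -> list(unit).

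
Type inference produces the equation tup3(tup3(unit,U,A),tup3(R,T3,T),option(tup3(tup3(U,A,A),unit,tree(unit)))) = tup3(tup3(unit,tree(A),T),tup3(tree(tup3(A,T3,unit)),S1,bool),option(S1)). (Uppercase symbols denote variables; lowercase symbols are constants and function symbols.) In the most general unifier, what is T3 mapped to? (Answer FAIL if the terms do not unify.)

tup3(tup3(tree(bool),bool,bool),unit,tree(unit))

Decompose tup3/3: tup3(unit,U,A) = tup3(unit,tree(A),T),  tup3(R,T3,T) = tup3(tree(tup3(A,T3,unit)),S1,bool),  option(tup3(tup3(U,A,A),unit,tree(unit))) = option(S1).
Decompose tup3/3: unit = unit,  U = tree(A),  A = T.
Delete trivial equation unit = unit.
Bind U := tree(A); substituting into the one remaining equation that mentions U gives: option(tup3(tup3(tree(A),A,A),unit,tree(unit))) = option(S1).
Bind A := T; substituting into the remaining equations gives: tup3(R,T3,T) = tup3(tree(tup3(T,T3,unit)),S1,bool),  option(tup3(tup3(tree(T),T,T),unit,tree(unit))) = option(S1). Substituting into the earlier binding gives U := tree(T).
Decompose tup3/3: R = tree(tup3(T,T3,unit)),  T3 = S1,  T = bool.
Bind R := tree(tup3(T,T3,unit)); no other remaining equation mentions R.
Bind T3 := S1; no other remaining equation mentions T3. Substituting into the earlier binding gives R := tree(tup3(T,S1,unit)).
Bind T := bool; substituting into the remaining equation gives: option(tup3(tup3(tree(bool),bool,bool),unit,tree(unit))) = option(S1). Substituting into the earlier bindings gives U := tree(bool), A := bool, R := tree(tup3(bool,S1,unit)).
Decompose option/1: tup3(tup3(tree(bool),bool,bool),unit,tree(unit)) = S1.
Bind S1 := tup3(tup3(tree(bool),bool,bool),unit,tree(unit)). Substituting into the earlier bindings gives R := tree(tup3(bool,tup3(tup3(tree(bool),bool,bool),unit,tree(unit)),unit)), T3 := tup3(tup3(tree(bool),bool,bool),unit,tree(unit)).
MGU = { U := tree(bool), A := bool, R := tree(tup3(bool,tup3(tup3(tree(bool),bool,bool),unit,tree(unit)),unit)), T3 := tup3(tup3(tree(bool),bool,bool),unit,tree(unit)), T := bool, S1 := tup3(tup3(tree(bool),bool,bool),unit,tree(unit)) }, so T3 := tup3(tup3(tree(bool),bool,bool),unit,tree(unit)).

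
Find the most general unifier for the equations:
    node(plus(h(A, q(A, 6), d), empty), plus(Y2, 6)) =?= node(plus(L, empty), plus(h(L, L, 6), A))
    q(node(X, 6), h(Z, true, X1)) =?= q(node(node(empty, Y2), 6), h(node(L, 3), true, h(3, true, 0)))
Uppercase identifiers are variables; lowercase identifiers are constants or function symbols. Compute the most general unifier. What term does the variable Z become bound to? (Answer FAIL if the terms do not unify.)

Decompose node/2: plus(h(A, q(A, 6), d), empty) =?= plus(L, empty),  plus(Y2, 6) =?= plus(h(L, L, 6), A).
Decompose plus/2: h(A, q(A, 6), d) =?= L,  empty =?= empty.
Bind L := h(A, q(A, 6), d); substituting into the 2 remaining equations that mention L gives: plus(Y2, 6) =?= plus(h(h(A, q(A, 6), d), h(A, q(A, 6), d), 6), A),  q(node(X, 6), h(Z, true, X1)) =?= q(node(node(empty, Y2), 6), h(node(h(A, q(A, 6), d), 3), true, h(3, true, 0))).
Delete trivial equation empty =?= empty.
Decompose plus/2: Y2 =?= h(h(A, q(A, 6), d), h(A, q(A, 6), d), 6),  6 =?= A.
Bind Y2 := h(h(A, q(A, 6), d), h(A, q(A, 6), d), 6); substituting into the one remaining equation that mentions Y2 gives: q(node(X, 6), h(Z, true, X1)) =?= q(node(node(empty, h(h(A, q(A, 6), d), h(A, q(A, 6), d), 6)), 6), h(node(h(A, q(A, 6), d), 3), true, h(3, true, 0))).
Bind A := 6; substituting into the remaining equation gives: q(node(X, 6), h(Z, true, X1)) =?= q(node(node(empty, h(h(6, q(6, 6), d), h(6, q(6, 6), d), 6)), 6), h(node(h(6, q(6, 6), d), 3), true, h(3, true, 0))). Substituting into the earlier bindings gives L := h(6, q(6, 6), d), Y2 := h(h(6, q(6, 6), d), h(6, q(6, 6), d), 6).
Decompose q/2: node(X, 6) =?= node(node(empty, h(h(6, q(6, 6), d), h(6, q(6, 6), d), 6)), 6),  h(Z, true, X1) =?= h(node(h(6, q(6, 6), d), 3), true, h(3, true, 0)).
Decompose node/2: X =?= node(empty, h(h(6, q(6, 6), d), h(6, q(6, 6), d), 6)),  6 =?= 6.
Bind X := node(empty, h(h(6, q(6, 6), d), h(6, q(6, 6), d), 6)); no other remaining equation mentions X.
Delete trivial equation 6 =?= 6.
Decompose h/3: Z =?= node(h(6, q(6, 6), d), 3),  true =?= true,  X1 =?= h(3, true, 0).
Bind Z := node(h(6, q(6, 6), d), 3); no other remaining equation mentions Z.
Delete trivial equation true =?= true.
Bind X1 := h(3, true, 0).
MGU = { L ↦ h(6, q(6, 6), d), Y2 ↦ h(h(6, q(6, 6), d), h(6, q(6, 6), d), 6), A ↦ 6, X ↦ node(empty, h(h(6, q(6, 6), d), h(6, q(6, 6), d), 6)), Z ↦ node(h(6, q(6, 6), d), 3), X1 ↦ h(3, true, 0) }, so Z ↦ node(h(6, q(6, 6), d), 3).

node(h(6, q(6, 6), d), 3)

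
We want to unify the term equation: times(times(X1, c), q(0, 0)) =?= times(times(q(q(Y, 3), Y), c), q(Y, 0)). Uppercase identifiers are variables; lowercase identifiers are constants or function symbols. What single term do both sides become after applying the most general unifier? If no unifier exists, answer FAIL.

Decompose times/2: times(X1, c) =?= times(q(q(Y, 3), Y), c),  q(0, 0) =?= q(Y, 0).
Decompose times/2: X1 =?= q(q(Y, 3), Y),  c =?= c.
Bind X1 := q(q(Y, 3), Y); no other remaining equation mentions X1.
Delete trivial equation c =?= c.
Decompose q/2: 0 =?= Y,  0 =?= 0.
Bind Y := 0; no other remaining equation mentions Y. Substituting into the earlier binding gives X1 := q(q(0, 3), 0).
Delete trivial equation 0 =?= 0.
Applying the MGU to either side gives times(times(q(q(0, 3), 0), c), q(0, 0)).

times(times(q(q(0, 3), 0), c), q(0, 0))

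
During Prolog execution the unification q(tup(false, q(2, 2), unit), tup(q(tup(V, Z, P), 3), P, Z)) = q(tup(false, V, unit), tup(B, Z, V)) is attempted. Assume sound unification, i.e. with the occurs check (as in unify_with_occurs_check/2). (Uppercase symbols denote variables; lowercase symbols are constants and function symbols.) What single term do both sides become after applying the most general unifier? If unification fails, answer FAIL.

Decompose q/2: tup(false, q(2, 2), unit) = tup(false, V, unit),  tup(q(tup(V, Z, P), 3), P, Z) = tup(B, Z, V).
Decompose tup/3: false = false,  q(2, 2) = V,  unit = unit.
Delete trivial equation false = false.
Bind V := q(2, 2); substituting into the one remaining equation that mentions V gives: tup(q(tup(q(2, 2), Z, P), 3), P, Z) = tup(B, Z, q(2, 2)).
Delete trivial equation unit = unit.
Decompose tup/3: q(tup(q(2, 2), Z, P), 3) = B,  P = Z,  Z = q(2, 2).
Bind B := q(tup(q(2, 2), Z, P), 3); no other remaining equation mentions B.
Bind P := Z; no other remaining equation mentions P. Substituting into the earlier binding gives B := q(tup(q(2, 2), Z, Z), 3).
Bind Z := q(2, 2). Substituting into the earlier bindings gives B := q(tup(q(2, 2), q(2, 2), q(2, 2)), 3), P := q(2, 2).
Applying the MGU to either side gives q(tup(false, q(2, 2), unit), tup(q(tup(q(2, 2), q(2, 2), q(2, 2)), 3), q(2, 2), q(2, 2))).

q(tup(false, q(2, 2), unit), tup(q(tup(q(2, 2), q(2, 2), q(2, 2)), 3), q(2, 2), q(2, 2)))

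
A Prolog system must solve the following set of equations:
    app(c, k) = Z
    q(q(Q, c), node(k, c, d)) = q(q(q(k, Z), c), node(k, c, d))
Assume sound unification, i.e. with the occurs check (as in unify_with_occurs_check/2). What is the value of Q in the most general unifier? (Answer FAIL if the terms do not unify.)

Bind Z := app(c, k); substituting into the remaining equation gives: q(q(Q, c), node(k, c, d)) = q(q(q(k, app(c, k)), c), node(k, c, d)).
Decompose q/2: q(Q, c) = q(q(k, app(c, k)), c),  node(k, c, d) = node(k, c, d).
Decompose q/2: Q = q(k, app(c, k)),  c = c.
Bind Q := q(k, app(c, k)); no other remaining equation mentions Q.
Delete trivial equation c = c.
Delete trivial equation node(k, c, d) = node(k, c, d).
MGU = { Z = app(c, k), Q = q(k, app(c, k)) }, so Q = q(k, app(c, k)).

q(k, app(c, k))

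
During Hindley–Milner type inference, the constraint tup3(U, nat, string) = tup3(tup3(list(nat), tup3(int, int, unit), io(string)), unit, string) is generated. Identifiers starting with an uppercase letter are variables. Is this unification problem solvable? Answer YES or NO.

Decompose tup3/3: U = tup3(list(nat), tup3(int, int, unit), io(string)),  nat = unit,  string = string.
Bind U := tup3(list(nat), tup3(int, int, unit), io(string)); no other remaining equation mentions U.
Clash: constants nat and unit differ; no unifier exists.

NO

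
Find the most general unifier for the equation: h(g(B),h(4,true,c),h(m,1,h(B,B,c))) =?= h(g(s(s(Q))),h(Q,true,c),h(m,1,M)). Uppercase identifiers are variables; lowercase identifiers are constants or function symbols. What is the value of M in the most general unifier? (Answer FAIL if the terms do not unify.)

h(s(s(4)),s(s(4)),c)

Decompose h/3: g(B) =?= g(s(s(Q))),  h(4,true,c) =?= h(Q,true,c),  h(m,1,h(B,B,c)) =?= h(m,1,M).
Decompose g/1: B =?= s(s(Q)).
Bind B := s(s(Q)); substituting into the one remaining equation that mentions B gives: h(m,1,h(s(s(Q)),s(s(Q)),c)) =?= h(m,1,M).
Decompose h/3: 4 =?= Q,  true =?= true,  c =?= c.
Bind Q := 4; substituting into the one remaining equation that mentions Q gives: h(m,1,h(s(s(4)),s(s(4)),c)) =?= h(m,1,M). Substituting into the earlier binding gives B := s(s(4)).
Delete trivial equation true =?= true.
Delete trivial equation c =?= c.
Decompose h/3: m =?= m,  1 =?= 1,  h(s(s(4)),s(s(4)),c) =?= M.
Delete trivial equation m =?= m.
Delete trivial equation 1 =?= 1.
Bind M := h(s(s(4)),s(s(4)),c).
MGU = { B -> s(s(4)), Q -> 4, M -> h(s(s(4)),s(s(4)),c) }, so M -> h(s(s(4)),s(s(4)),c).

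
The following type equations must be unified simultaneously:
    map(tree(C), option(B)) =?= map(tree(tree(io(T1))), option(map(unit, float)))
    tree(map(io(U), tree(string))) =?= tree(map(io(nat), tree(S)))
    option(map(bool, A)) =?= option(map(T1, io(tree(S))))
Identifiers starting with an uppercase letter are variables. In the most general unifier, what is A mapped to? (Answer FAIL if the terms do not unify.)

io(tree(string))

Decompose map/2: tree(C) =?= tree(tree(io(T1))),  option(B) =?= option(map(unit, float)).
Decompose tree/1: C =?= tree(io(T1)).
Bind C := tree(io(T1)); no other remaining equation mentions C.
Decompose option/1: B =?= map(unit, float).
Bind B := map(unit, float); no other remaining equation mentions B.
Decompose tree/1: map(io(U), tree(string)) =?= map(io(nat), tree(S)).
Decompose map/2: io(U) =?= io(nat),  tree(string) =?= tree(S).
Decompose io/1: U =?= nat.
Bind U := nat; no other remaining equation mentions U.
Decompose tree/1: string =?= S.
Bind S := string; substituting into the remaining equation gives: option(map(bool, A)) =?= option(map(T1, io(tree(string)))).
Decompose option/1: map(bool, A) =?= map(T1, io(tree(string))).
Decompose map/2: bool =?= T1,  A =?= io(tree(string)).
Bind T1 := bool; no other remaining equation mentions T1. Substituting into the earlier binding gives C := tree(io(bool)).
Bind A := io(tree(string)).
MGU = { C := tree(io(bool)), B := map(unit, float), U := nat, S := string, T1 := bool, A := io(tree(string)) }, so A := io(tree(string)).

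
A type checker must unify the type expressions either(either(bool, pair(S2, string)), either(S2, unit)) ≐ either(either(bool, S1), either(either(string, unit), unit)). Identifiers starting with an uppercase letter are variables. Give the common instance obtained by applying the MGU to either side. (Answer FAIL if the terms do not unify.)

either(either(bool, pair(either(string, unit), string)), either(either(string, unit), unit))

Decompose either/2: either(bool, pair(S2, string)) ≐ either(bool, S1),  either(S2, unit) ≐ either(either(string, unit), unit).
Decompose either/2: bool ≐ bool,  pair(S2, string) ≐ S1.
Delete trivial equation bool ≐ bool.
Bind S1 := pair(S2, string); no other remaining equation mentions S1.
Decompose either/2: S2 ≐ either(string, unit),  unit ≐ unit.
Bind S2 := either(string, unit); no other remaining equation mentions S2. Substituting into the earlier binding gives S1 := pair(either(string, unit), string).
Delete trivial equation unit ≐ unit.
Applying the MGU to either side gives either(either(bool, pair(either(string, unit), string)), either(either(string, unit), unit)).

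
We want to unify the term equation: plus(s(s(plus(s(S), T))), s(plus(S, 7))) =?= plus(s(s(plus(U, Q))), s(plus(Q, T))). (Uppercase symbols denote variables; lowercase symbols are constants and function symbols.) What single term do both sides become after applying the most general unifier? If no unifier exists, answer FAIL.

plus(s(s(plus(s(7), 7))), s(plus(7, 7)))

Decompose plus/2: s(s(plus(s(S), T))) =?= s(s(plus(U, Q))),  s(plus(S, 7)) =?= s(plus(Q, T)).
Decompose s/1: s(plus(s(S), T)) =?= s(plus(U, Q)).
Decompose s/1: plus(s(S), T) =?= plus(U, Q).
Decompose plus/2: s(S) =?= U,  T =?= Q.
Bind U := s(S); no other remaining equation mentions U.
Bind T := Q; substituting into the remaining equation gives: s(plus(S, 7)) =?= s(plus(Q, Q)).
Decompose s/1: plus(S, 7) =?= plus(Q, Q).
Decompose plus/2: S =?= Q,  7 =?= Q.
Bind S := Q; no other remaining equation mentions S. Substituting into the earlier binding gives U := s(Q).
Bind Q := 7. Substituting into the earlier bindings gives U := s(7), T := 7, S := 7.
Applying the MGU to either side gives plus(s(s(plus(s(7), 7))), s(plus(7, 7))).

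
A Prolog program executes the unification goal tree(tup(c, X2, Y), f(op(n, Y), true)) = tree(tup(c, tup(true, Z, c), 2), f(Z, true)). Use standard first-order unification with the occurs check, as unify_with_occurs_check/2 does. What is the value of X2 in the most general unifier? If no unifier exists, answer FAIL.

Decompose tree/2: tup(c, X2, Y) = tup(c, tup(true, Z, c), 2),  f(op(n, Y), true) = f(Z, true).
Decompose tup/3: c = c,  X2 = tup(true, Z, c),  Y = 2.
Delete trivial equation c = c.
Bind X2 := tup(true, Z, c); no other remaining equation mentions X2.
Bind Y := 2; substituting into the remaining equation gives: f(op(n, 2), true) = f(Z, true).
Decompose f/2: op(n, 2) = Z,  true = true.
Bind Z := op(n, 2); no other remaining equation mentions Z. Substituting into the earlier binding gives X2 := tup(true, op(n, 2), c).
Delete trivial equation true = true.
MGU = { X2 = tup(true, op(n, 2), c), Y = 2, Z = op(n, 2) }, so X2 = tup(true, op(n, 2), c).

tup(true, op(n, 2), c)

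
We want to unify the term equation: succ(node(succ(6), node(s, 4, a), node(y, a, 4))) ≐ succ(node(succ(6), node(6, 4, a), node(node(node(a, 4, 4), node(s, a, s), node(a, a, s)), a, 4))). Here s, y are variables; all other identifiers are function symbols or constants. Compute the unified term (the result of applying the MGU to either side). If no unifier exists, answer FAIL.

succ(node(succ(6), node(6, 4, a), node(node(node(a, 4, 4), node(6, a, 6), node(a, a, 6)), a, 4)))

Decompose succ/1: node(succ(6), node(s, 4, a), node(y, a, 4)) ≐ node(succ(6), node(6, 4, a), node(node(node(a, 4, 4), node(s, a, s), node(a, a, s)), a, 4)).
Decompose node/3: succ(6) ≐ succ(6),  node(s, 4, a) ≐ node(6, 4, a),  node(y, a, 4) ≐ node(node(node(a, 4, 4), node(s, a, s), node(a, a, s)), a, 4).
Delete trivial equation succ(6) ≐ succ(6).
Decompose node/3: s ≐ 6,  4 ≐ 4,  a ≐ a.
Bind s := 6; substituting into the one remaining equation that mentions s gives: node(y, a, 4) ≐ node(node(node(a, 4, 4), node(6, a, 6), node(a, a, 6)), a, 4).
Delete trivial equation 4 ≐ 4.
Delete trivial equation a ≐ a.
Decompose node/3: y ≐ node(node(a, 4, 4), node(6, a, 6), node(a, a, 6)),  a ≐ a,  4 ≐ 4.
Bind y := node(node(a, 4, 4), node(6, a, 6), node(a, a, 6)); no other remaining equation mentions y.
Delete trivial equation a ≐ a.
Delete trivial equation 4 ≐ 4.
Applying the MGU to either side gives succ(node(succ(6), node(6, 4, a), node(node(node(a, 4, 4), node(6, a, 6), node(a, a, 6)), a, 4))).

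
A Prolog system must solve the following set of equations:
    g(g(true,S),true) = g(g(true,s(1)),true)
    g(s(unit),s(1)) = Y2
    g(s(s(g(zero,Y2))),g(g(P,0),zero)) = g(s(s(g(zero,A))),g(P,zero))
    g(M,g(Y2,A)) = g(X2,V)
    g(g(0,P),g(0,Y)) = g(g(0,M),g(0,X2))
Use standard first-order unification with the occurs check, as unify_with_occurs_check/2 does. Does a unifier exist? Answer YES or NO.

Decompose g/2: g(true,S) = g(true,s(1)),  true = true.
Decompose g/2: true = true,  S = s(1).
Delete trivial equation true = true.
Bind S := s(1); no other remaining equation mentions S.
Delete trivial equation true = true.
Bind Y2 := g(s(unit),s(1)); substituting into the 2 remaining equations that mention Y2 gives: g(s(s(g(zero,g(s(unit),s(1))))),g(g(P,0),zero)) = g(s(s(g(zero,A))),g(P,zero)),  g(M,g(g(s(unit),s(1)),A)) = g(X2,V).
Decompose g/2: s(s(g(zero,g(s(unit),s(1))))) = s(s(g(zero,A))),  g(g(P,0),zero) = g(P,zero).
Decompose s/1: s(g(zero,g(s(unit),s(1)))) = s(g(zero,A)).
Decompose s/1: g(zero,g(s(unit),s(1))) = g(zero,A).
Decompose g/2: zero = zero,  g(s(unit),s(1)) = A.
Delete trivial equation zero = zero.
Bind A := g(s(unit),s(1)); substituting into the one remaining equation that mentions A gives: g(M,g(g(s(unit),s(1)),g(s(unit),s(1)))) = g(X2,V).
Decompose g/2: g(P,0) = P,  zero = zero.
Occurs check fails: P occurs in g(P,0); the equation P = g(P,0) has no finite solution.

NO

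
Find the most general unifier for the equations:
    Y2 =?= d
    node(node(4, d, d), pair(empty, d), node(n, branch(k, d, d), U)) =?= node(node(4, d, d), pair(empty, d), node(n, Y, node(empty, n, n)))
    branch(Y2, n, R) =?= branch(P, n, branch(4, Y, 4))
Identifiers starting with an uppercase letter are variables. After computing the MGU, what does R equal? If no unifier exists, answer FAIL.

Bind Y2 := d; substituting into the one remaining equation that mentions Y2 gives: branch(d, n, R) =?= branch(P, n, branch(4, Y, 4)).
Decompose node/3: node(4, d, d) =?= node(4, d, d),  pair(empty, d) =?= pair(empty, d),  node(n, branch(k, d, d), U) =?= node(n, Y, node(empty, n, n)).
Delete trivial equation node(4, d, d) =?= node(4, d, d).
Delete trivial equation pair(empty, d) =?= pair(empty, d).
Decompose node/3: n =?= n,  branch(k, d, d) =?= Y,  U =?= node(empty, n, n).
Delete trivial equation n =?= n.
Bind Y := branch(k, d, d); substituting into the one remaining equation that mentions Y gives: branch(d, n, R) =?= branch(P, n, branch(4, branch(k, d, d), 4)).
Bind U := node(empty, n, n); no other remaining equation mentions U.
Decompose branch/3: d =?= P,  n =?= n,  R =?= branch(4, branch(k, d, d), 4).
Bind P := d; no other remaining equation mentions P.
Delete trivial equation n =?= n.
Bind R := branch(4, branch(k, d, d), 4).
MGU = { Y2 ↦ d, Y ↦ branch(k, d, d), U ↦ node(empty, n, n), P ↦ d, R ↦ branch(4, branch(k, d, d), 4) }, so R ↦ branch(4, branch(k, d, d), 4).

branch(4, branch(k, d, d), 4)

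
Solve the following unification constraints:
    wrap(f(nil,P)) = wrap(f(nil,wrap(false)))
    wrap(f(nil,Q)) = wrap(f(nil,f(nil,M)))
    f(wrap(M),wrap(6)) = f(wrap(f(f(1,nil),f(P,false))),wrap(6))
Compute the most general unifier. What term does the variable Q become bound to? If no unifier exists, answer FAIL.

f(nil,f(f(1,nil),f(wrap(false),false)))

Decompose wrap/1: f(nil,P) = f(nil,wrap(false)).
Decompose f/2: nil = nil,  P = wrap(false).
Delete trivial equation nil = nil.
Bind P := wrap(false); substituting into the one remaining equation that mentions P gives: f(wrap(M),wrap(6)) = f(wrap(f(f(1,nil),f(wrap(false),false))),wrap(6)).
Decompose wrap/1: f(nil,Q) = f(nil,f(nil,M)).
Decompose f/2: nil = nil,  Q = f(nil,M).
Delete trivial equation nil = nil.
Bind Q := f(nil,M); no other remaining equation mentions Q.
Decompose f/2: wrap(M) = wrap(f(f(1,nil),f(wrap(false),false))),  wrap(6) = wrap(6).
Decompose wrap/1: M = f(f(1,nil),f(wrap(false),false)).
Bind M := f(f(1,nil),f(wrap(false),false)); no other remaining equation mentions M. Substituting into the earlier binding gives Q := f(nil,f(f(1,nil),f(wrap(false),false))).
Delete trivial equation wrap(6) = wrap(6).
MGU = { P ↦ wrap(false), Q ↦ f(nil,f(f(1,nil),f(wrap(false),false))), M ↦ f(f(1,nil),f(wrap(false),false)) }, so Q ↦ f(nil,f(f(1,nil),f(wrap(false),false))).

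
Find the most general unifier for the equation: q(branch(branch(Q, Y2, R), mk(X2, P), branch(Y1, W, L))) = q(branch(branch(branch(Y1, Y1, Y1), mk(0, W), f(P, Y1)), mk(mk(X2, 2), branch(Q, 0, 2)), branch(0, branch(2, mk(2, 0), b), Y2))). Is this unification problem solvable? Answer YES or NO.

NO

Decompose q/1: branch(branch(Q, Y2, R), mk(X2, P), branch(Y1, W, L)) = branch(branch(branch(Y1, Y1, Y1), mk(0, W), f(P, Y1)), mk(mk(X2, 2), branch(Q, 0, 2)), branch(0, branch(2, mk(2, 0), b), Y2)).
Decompose branch/3: branch(Q, Y2, R) = branch(branch(Y1, Y1, Y1), mk(0, W), f(P, Y1)),  mk(X2, P) = mk(mk(X2, 2), branch(Q, 0, 2)),  branch(Y1, W, L) = branch(0, branch(2, mk(2, 0), b), Y2).
Decompose branch/3: Q = branch(Y1, Y1, Y1),  Y2 = mk(0, W),  R = f(P, Y1).
Bind Q := branch(Y1, Y1, Y1); substituting into the one remaining equation that mentions Q gives: mk(X2, P) = mk(mk(X2, 2), branch(branch(Y1, Y1, Y1), 0, 2)).
Bind Y2 := mk(0, W); substituting into the one remaining equation that mentions Y2 gives: branch(Y1, W, L) = branch(0, branch(2, mk(2, 0), b), mk(0, W)).
Bind R := f(P, Y1); no other remaining equation mentions R.
Decompose mk/2: X2 = mk(X2, 2),  P = branch(branch(Y1, Y1, Y1), 0, 2).
Occurs check fails: X2 occurs in mk(X2, 2); the equation X2 = mk(X2, 2) has no finite solution.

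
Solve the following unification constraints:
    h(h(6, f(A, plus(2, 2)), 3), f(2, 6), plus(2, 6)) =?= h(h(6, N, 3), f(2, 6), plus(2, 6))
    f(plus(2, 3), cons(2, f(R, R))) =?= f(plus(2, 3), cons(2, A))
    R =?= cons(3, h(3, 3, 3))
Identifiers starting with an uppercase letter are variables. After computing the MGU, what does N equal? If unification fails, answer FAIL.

Decompose h/3: h(6, f(A, plus(2, 2)), 3) =?= h(6, N, 3),  f(2, 6) =?= f(2, 6),  plus(2, 6) =?= plus(2, 6).
Decompose h/3: 6 =?= 6,  f(A, plus(2, 2)) =?= N,  3 =?= 3.
Delete trivial equation 6 =?= 6.
Bind N := f(A, plus(2, 2)); no other remaining equation mentions N.
Delete trivial equation 3 =?= 3.
Delete trivial equation f(2, 6) =?= f(2, 6).
Delete trivial equation plus(2, 6) =?= plus(2, 6).
Decompose f/2: plus(2, 3) =?= plus(2, 3),  cons(2, f(R, R)) =?= cons(2, A).
Delete trivial equation plus(2, 3) =?= plus(2, 3).
Decompose cons/2: 2 =?= 2,  f(R, R) =?= A.
Delete trivial equation 2 =?= 2.
Bind A := f(R, R); no other remaining equation mentions A. Substituting into the earlier binding gives N := f(f(R, R), plus(2, 2)).
Bind R := cons(3, h(3, 3, 3)). Substituting into the earlier bindings gives N := f(f(cons(3, h(3, 3, 3)), cons(3, h(3, 3, 3))), plus(2, 2)), A := f(cons(3, h(3, 3, 3)), cons(3, h(3, 3, 3))).
MGU = { N := f(f(cons(3, h(3, 3, 3)), cons(3, h(3, 3, 3))), plus(2, 2)), A := f(cons(3, h(3, 3, 3)), cons(3, h(3, 3, 3))), R := cons(3, h(3, 3, 3)) }, so N := f(f(cons(3, h(3, 3, 3)), cons(3, h(3, 3, 3))), plus(2, 2)).

f(f(cons(3, h(3, 3, 3)), cons(3, h(3, 3, 3))), plus(2, 2))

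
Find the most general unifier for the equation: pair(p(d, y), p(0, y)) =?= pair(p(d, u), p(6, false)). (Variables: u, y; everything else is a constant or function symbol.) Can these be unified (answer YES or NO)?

Decompose pair/2: p(d, y) =?= p(d, u),  p(0, y) =?= p(6, false).
Decompose p/2: d =?= d,  y =?= u.
Delete trivial equation d =?= d.
Bind y := u; substituting into the remaining equation gives: p(0, u) =?= p(6, false).
Decompose p/2: 0 =?= 6,  u =?= false.
Clash: constants 0 and 6 differ; no unifier exists.

NO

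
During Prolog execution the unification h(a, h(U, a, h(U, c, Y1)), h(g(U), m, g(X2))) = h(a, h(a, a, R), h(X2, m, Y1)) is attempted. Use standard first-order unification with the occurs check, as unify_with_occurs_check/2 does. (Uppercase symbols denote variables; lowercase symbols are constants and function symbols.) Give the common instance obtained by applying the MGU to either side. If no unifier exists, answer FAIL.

h(a, h(a, a, h(a, c, g(g(a)))), h(g(a), m, g(g(a))))

Decompose h/3: a = a,  h(U, a, h(U, c, Y1)) = h(a, a, R),  h(g(U), m, g(X2)) = h(X2, m, Y1).
Delete trivial equation a = a.
Decompose h/3: U = a,  a = a,  h(U, c, Y1) = R.
Bind U := a; substituting into the 2 remaining equations that mention U gives: h(a, c, Y1) = R,  h(g(a), m, g(X2)) = h(X2, m, Y1).
Delete trivial equation a = a.
Bind R := h(a, c, Y1); no other remaining equation mentions R.
Decompose h/3: g(a) = X2,  m = m,  g(X2) = Y1.
Bind X2 := g(a); substituting into the one remaining equation that mentions X2 gives: g(g(a)) = Y1.
Delete trivial equation m = m.
Bind Y1 := g(g(a)). Substituting into the earlier binding gives R := h(a, c, g(g(a))).
Applying the MGU to either side gives h(a, h(a, a, h(a, c, g(g(a)))), h(g(a), m, g(g(a)))).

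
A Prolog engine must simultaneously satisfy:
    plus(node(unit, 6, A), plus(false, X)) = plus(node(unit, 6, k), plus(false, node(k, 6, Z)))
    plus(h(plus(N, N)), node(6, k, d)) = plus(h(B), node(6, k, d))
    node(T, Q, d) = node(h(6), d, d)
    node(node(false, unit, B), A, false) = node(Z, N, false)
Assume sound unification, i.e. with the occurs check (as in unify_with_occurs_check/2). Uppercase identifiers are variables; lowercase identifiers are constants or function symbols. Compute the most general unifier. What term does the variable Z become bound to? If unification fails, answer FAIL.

Decompose plus/2: node(unit, 6, A) = node(unit, 6, k),  plus(false, X) = plus(false, node(k, 6, Z)).
Decompose node/3: unit = unit,  6 = 6,  A = k.
Delete trivial equation unit = unit.
Delete trivial equation 6 = 6.
Bind A := k; substituting into the one remaining equation that mentions A gives: node(node(false, unit, B), k, false) = node(Z, N, false).
Decompose plus/2: false = false,  X = node(k, 6, Z).
Delete trivial equation false = false.
Bind X := node(k, 6, Z); no other remaining equation mentions X.
Decompose plus/2: h(plus(N, N)) = h(B),  node(6, k, d) = node(6, k, d).
Decompose h/1: plus(N, N) = B.
Bind B := plus(N, N); substituting into the one remaining equation that mentions B gives: node(node(false, unit, plus(N, N)), k, false) = node(Z, N, false).
Delete trivial equation node(6, k, d) = node(6, k, d).
Decompose node/3: T = h(6),  Q = d,  d = d.
Bind T := h(6); no other remaining equation mentions T.
Bind Q := d; no other remaining equation mentions Q.
Delete trivial equation d = d.
Decompose node/3: node(false, unit, plus(N, N)) = Z,  k = N,  false = false.
Bind Z := node(false, unit, plus(N, N)); no other remaining equation mentions Z. Substituting into the earlier binding gives X := node(k, 6, node(false, unit, plus(N, N))).
Bind N := k; no other remaining equation mentions N. Substituting into the earlier bindings gives X := node(k, 6, node(false, unit, plus(k, k))), B := plus(k, k), Z := node(false, unit, plus(k, k)).
Delete trivial equation false = false.
MGU = { A ↦ k, X ↦ node(k, 6, node(false, unit, plus(k, k))), B ↦ plus(k, k), T ↦ h(6), Q ↦ d, Z ↦ node(false, unit, plus(k, k)), N ↦ k }, so Z ↦ node(false, unit, plus(k, k)).

node(false, unit, plus(k, k))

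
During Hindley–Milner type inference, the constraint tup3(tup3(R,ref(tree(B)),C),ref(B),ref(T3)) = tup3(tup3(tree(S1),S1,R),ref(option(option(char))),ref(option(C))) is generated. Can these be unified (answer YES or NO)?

Decompose tup3/3: tup3(R,ref(tree(B)),C) = tup3(tree(S1),S1,R),  ref(B) = ref(option(option(char))),  ref(T3) = ref(option(C)).
Decompose tup3/3: R = tree(S1),  ref(tree(B)) = S1,  C = R.
Bind R := tree(S1); substituting into the one remaining equation that mentions R gives: C = tree(S1).
Bind S1 := ref(tree(B)); substituting into the one remaining equation that mentions S1 gives: C = tree(ref(tree(B))). Substituting into the earlier binding gives R := tree(ref(tree(B))).
Bind C := tree(ref(tree(B))); substituting into the one remaining equation that mentions C gives: ref(T3) = ref(option(tree(ref(tree(B))))).
Decompose ref/1: B = option(option(char)).
Bind B := option(option(char)); substituting into the remaining equation gives: ref(T3) = ref(option(tree(ref(tree(option(option(char))))))). Substituting into the earlier bindings gives R := tree(ref(tree(option(option(char))))), S1 := ref(tree(option(option(char)))), C := tree(ref(tree(option(option(char))))).
Decompose ref/1: T3 = option(tree(ref(tree(option(option(char)))))).
Bind T3 := option(tree(ref(tree(option(option(char)))))).
No equations remain and no clash or occurs-check failure arose, so a unifier exists.

YES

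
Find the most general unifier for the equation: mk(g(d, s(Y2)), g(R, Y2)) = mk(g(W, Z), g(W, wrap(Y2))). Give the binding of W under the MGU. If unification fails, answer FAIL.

FAIL

Decompose mk/2: g(d, s(Y2)) = g(W, Z),  g(R, Y2) = g(W, wrap(Y2)).
Decompose g/2: d = W,  s(Y2) = Z.
Bind W := d; substituting into the one remaining equation that mentions W gives: g(R, Y2) = g(d, wrap(Y2)).
Bind Z := s(Y2); no other remaining equation mentions Z.
Decompose g/2: R = d,  Y2 = wrap(Y2).
Bind R := d; no other remaining equation mentions R.
Occurs check fails: Y2 occurs in wrap(Y2); the equation Y2 = wrap(Y2) has no finite solution.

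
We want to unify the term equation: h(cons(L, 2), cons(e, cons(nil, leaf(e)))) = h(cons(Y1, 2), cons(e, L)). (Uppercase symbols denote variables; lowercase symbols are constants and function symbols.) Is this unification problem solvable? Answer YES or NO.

Decompose h/2: cons(L, 2) = cons(Y1, 2),  cons(e, cons(nil, leaf(e))) = cons(e, L).
Decompose cons/2: L = Y1,  2 = 2.
Bind L := Y1; substituting into the one remaining equation that mentions L gives: cons(e, cons(nil, leaf(e))) = cons(e, Y1).
Delete trivial equation 2 = 2.
Decompose cons/2: e = e,  cons(nil, leaf(e)) = Y1.
Delete trivial equation e = e.
Bind Y1 := cons(nil, leaf(e)). Substituting into the earlier binding gives L := cons(nil, leaf(e)).
No equations remain and no clash or occurs-check failure arose, so a unifier exists.

YES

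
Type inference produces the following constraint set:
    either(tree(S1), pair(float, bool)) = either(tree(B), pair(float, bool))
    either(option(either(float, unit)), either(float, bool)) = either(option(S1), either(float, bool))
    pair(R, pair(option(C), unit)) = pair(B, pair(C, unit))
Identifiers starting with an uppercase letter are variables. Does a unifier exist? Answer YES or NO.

NO

Decompose either/2: tree(S1) = tree(B),  pair(float, bool) = pair(float, bool).
Decompose tree/1: S1 = B.
Bind S1 := B; substituting into the one remaining equation that mentions S1 gives: either(option(either(float, unit)), either(float, bool)) = either(option(B), either(float, bool)).
Delete trivial equation pair(float, bool) = pair(float, bool).
Decompose either/2: option(either(float, unit)) = option(B),  either(float, bool) = either(float, bool).
Decompose option/1: either(float, unit) = B.
Bind B := either(float, unit); substituting into the one remaining equation that mentions B gives: pair(R, pair(option(C), unit)) = pair(either(float, unit), pair(C, unit)). Substituting into the earlier binding gives S1 := either(float, unit).
Delete trivial equation either(float, bool) = either(float, bool).
Decompose pair/2: R = either(float, unit),  pair(option(C), unit) = pair(C, unit).
Bind R := either(float, unit); no other remaining equation mentions R.
Decompose pair/2: option(C) = C,  unit = unit.
Occurs check fails: C occurs in option(C); the equation C = option(C) has no finite solution.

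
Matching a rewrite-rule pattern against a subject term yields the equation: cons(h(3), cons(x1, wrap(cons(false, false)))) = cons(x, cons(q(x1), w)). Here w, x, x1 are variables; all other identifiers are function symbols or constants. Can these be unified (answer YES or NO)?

Decompose cons/2: h(3) = x,  cons(x1, wrap(cons(false, false))) = cons(q(x1), w).
Bind x := h(3); no other remaining equation mentions x.
Decompose cons/2: x1 = q(x1),  wrap(cons(false, false)) = w.
Occurs check fails: x1 occurs in q(x1); the equation x1 = q(x1) has no finite solution.

NO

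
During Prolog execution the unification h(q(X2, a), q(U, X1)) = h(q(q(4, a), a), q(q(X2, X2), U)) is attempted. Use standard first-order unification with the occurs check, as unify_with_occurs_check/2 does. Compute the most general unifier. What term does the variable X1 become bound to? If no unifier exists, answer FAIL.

Decompose h/2: q(X2, a) = q(q(4, a), a),  q(U, X1) = q(q(X2, X2), U).
Decompose q/2: X2 = q(4, a),  a = a.
Bind X2 := q(4, a); substituting into the one remaining equation that mentions X2 gives: q(U, X1) = q(q(q(4, a), q(4, a)), U).
Delete trivial equation a = a.
Decompose q/2: U = q(q(4, a), q(4, a)),  X1 = U.
Bind U := q(q(4, a), q(4, a)); substituting into the remaining equation gives: X1 = q(q(4, a), q(4, a)).
Bind X1 := q(q(4, a), q(4, a)).
MGU = { X2 ↦ q(4, a), U ↦ q(q(4, a), q(4, a)), X1 ↦ q(q(4, a), q(4, a)) }, so X1 ↦ q(q(4, a), q(4, a)).

q(q(4, a), q(4, a))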